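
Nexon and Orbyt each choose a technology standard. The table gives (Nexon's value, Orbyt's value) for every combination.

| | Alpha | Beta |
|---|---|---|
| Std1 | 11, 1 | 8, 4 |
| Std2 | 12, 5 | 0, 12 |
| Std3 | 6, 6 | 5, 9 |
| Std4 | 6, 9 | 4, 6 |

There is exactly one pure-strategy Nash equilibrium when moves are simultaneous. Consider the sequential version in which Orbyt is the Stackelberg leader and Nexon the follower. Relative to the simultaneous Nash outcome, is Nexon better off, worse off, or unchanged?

better off

Solve by backward induction (Orbyt leads).
- Alpha: Nexon compares 11, 12, 6, 6 and picks Std2; Orbyt would get 5.
- Beta: Nexon compares 8, 0, 5, 4 and picks Std1; Orbyt would get 4.
Among 5, 4, the best is 5 at Alpha. Subgame-perfect outcome: (Std2, Alpha) with payoffs (12, 5).
Now find the simultaneous Nash equilibrium.
Nexon's best replies: Alpha→Std2; Beta→Std1.
Orbyt's best replies: Std1→Beta; Std2→Beta; Std3→Beta; Std4→Alpha.
The unique mutual best reply is (Std1, Beta), giving (8, 4).
Nexon earns 12 sequentially versus 8 at the Nash outcome: better off.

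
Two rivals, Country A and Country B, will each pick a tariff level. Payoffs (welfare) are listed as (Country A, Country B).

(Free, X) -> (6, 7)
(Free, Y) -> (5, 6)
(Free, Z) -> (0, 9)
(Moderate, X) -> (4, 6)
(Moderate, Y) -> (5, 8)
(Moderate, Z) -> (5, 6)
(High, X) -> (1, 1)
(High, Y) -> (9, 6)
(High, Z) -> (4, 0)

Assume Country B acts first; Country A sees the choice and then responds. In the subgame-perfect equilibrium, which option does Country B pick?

Work backward from Country A's decision.
- X → Country A plays Free (best of 6, 4, 1); Country B gets 7.
- Y → Country A plays High (best of 5, 5, 9); Country B gets 6.
- Z → Country A plays Moderate (best of 0, 5, 4); Country B gets 6.
Among 7, 6, 6, the best is 7 at X. Subgame-perfect outcome: (Free, X) with payoffs (6, 7).

X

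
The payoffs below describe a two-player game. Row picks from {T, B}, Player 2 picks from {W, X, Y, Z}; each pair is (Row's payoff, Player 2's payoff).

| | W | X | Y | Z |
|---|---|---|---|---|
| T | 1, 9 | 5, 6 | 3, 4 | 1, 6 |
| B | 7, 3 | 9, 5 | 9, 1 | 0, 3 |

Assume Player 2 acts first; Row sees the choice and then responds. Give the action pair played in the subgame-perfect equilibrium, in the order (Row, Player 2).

Work backward from Row's decision.
- W → Row plays B (best of 1, 7); Player 2 gets 3.
- X → Row plays B (best of 5, 9); Player 2 gets 5.
- Y → Row plays B (best of 3, 9); Player 2 gets 1.
- Z → Row plays T (best of 1, 0); Player 2 gets 6.
Maximizing over 3, 5, 1, 6, Player 2 chooses Z. Subgame-perfect outcome: (T, Z) with payoffs (1, 6).

(T, Z)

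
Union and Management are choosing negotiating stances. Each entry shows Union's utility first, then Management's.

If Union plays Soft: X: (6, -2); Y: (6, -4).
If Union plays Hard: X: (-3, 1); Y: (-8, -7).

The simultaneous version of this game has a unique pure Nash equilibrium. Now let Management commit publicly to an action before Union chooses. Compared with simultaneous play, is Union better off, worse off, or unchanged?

unchanged

Solve by backward induction (Management leads).
- X: Union compares 6, -3 and picks Soft; Management would get -2.
- Y: Union compares 6, -8 and picks Soft; Management would get -4.
Maximizing over -2, -4, Management chooses X. Subgame-perfect outcome: (Soft, X) with payoffs (6, -2).
For the simultaneous game, intersect best replies.
Union's best replies: X→Soft; Y→Soft.
Management's best replies: Soft→X; Hard→X.
Only (Soft, X) has each player best-responding; Nash payoffs (6, -2).
Union earns 6 sequentially versus 6 at the Nash outcome: unchanged.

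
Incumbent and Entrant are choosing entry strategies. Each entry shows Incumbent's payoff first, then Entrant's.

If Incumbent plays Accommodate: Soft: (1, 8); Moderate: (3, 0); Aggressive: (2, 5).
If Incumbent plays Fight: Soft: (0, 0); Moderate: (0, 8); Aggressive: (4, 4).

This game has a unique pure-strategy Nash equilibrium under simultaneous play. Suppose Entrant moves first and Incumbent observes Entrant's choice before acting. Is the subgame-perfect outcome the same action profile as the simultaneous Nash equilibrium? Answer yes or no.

Solve by backward induction (Entrant leads).
- Soft: Incumbent compares 1, 0 and picks Accommodate; Entrant would get 8.
- Moderate: Incumbent compares 3, 0 and picks Accommodate; Entrant would get 0.
- Aggressive: Incumbent compares 2, 4 and picks Fight; Entrant would get 4.
Among 8, 0, 4, the best is 8 at Soft. Subgame-perfect outcome: (Accommodate, Soft) with payoffs (1, 8).
Under simultaneous play:
Incumbent's best replies: Soft→Accommodate; Moderate→Accommodate; Aggressive→Fight.
Entrant's best replies: Accommodate→Soft; Fight→Moderate.
The unique mutual best reply is (Accommodate, Soft), giving (1, 8).
Sequential outcome (Accommodate, Soft) coincides with the Nash profile (Accommodate, Soft).

yes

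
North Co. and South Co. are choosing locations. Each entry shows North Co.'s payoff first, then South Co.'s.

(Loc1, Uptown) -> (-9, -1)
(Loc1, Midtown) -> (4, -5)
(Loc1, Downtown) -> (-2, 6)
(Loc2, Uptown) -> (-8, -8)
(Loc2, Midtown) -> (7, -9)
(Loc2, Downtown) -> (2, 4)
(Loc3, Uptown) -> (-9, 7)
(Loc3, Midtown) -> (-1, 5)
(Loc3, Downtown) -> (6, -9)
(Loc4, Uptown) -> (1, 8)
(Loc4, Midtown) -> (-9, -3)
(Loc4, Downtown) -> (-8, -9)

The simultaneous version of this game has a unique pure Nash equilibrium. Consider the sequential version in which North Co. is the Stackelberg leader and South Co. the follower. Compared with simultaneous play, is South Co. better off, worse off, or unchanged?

worse off

South Co. best-responds to each possible North Co. move:
- Loc1: South Co. compares -1, -5, 6 and picks Downtown; North Co. would get -2.
- Loc2: South Co. compares -8, -9, 4 and picks Downtown; North Co. would get 2.
- Loc3: South Co. compares 7, 5, -9 and picks Uptown; North Co. would get -9.
- Loc4: South Co. compares 8, -3, -9 and picks Uptown; North Co. would get 1.
North Co.'s induced payoffs are -2, 2, -9, 1, so North Co. commits to Loc2. Subgame-perfect outcome: (Loc2, Downtown) with payoffs (2, 4).
Now find the simultaneous Nash equilibrium.
North Co.'s best replies: Uptown→Loc4; Midtown→Loc2; Downtown→Loc3.
South Co.'s best replies: Loc1→Downtown; Loc2→Downtown; Loc3→Uptown; Loc4→Uptown.
The unique mutual best reply is (Loc4, Uptown), giving (1, 8).
South Co. earns 4 sequentially versus 8 at the Nash outcome: worse off.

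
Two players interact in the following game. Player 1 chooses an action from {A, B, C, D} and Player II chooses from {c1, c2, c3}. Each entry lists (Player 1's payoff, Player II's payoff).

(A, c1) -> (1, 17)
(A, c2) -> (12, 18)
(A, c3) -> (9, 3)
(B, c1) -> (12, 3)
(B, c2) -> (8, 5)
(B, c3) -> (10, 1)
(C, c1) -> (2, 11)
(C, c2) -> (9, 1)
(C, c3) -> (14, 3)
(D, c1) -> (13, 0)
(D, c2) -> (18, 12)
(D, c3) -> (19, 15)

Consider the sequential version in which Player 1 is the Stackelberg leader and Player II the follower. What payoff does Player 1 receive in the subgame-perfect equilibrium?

19

Solve by backward induction (Player 1 leads).
- A → Player II plays c2 (best of 17, 18, 3); Player 1 gets 12.
- B → Player II plays c2 (best of 3, 5, 1); Player 1 gets 8.
- C → Player II plays c1 (best of 11, 1, 3); Player 1 gets 2.
- D → Player II plays c3 (best of 0, 12, 15); Player 1 gets 19.
Maximizing over 12, 8, 2, 19, Player 1 chooses D. Subgame-perfect outcome: (D, c3) with payoffs (19, 15).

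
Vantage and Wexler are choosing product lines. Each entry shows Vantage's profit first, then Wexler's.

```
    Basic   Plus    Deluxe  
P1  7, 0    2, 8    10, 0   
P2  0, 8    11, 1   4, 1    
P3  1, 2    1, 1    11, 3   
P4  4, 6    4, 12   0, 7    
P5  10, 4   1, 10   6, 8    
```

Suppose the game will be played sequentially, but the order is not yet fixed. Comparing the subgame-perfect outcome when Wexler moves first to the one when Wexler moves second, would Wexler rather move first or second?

If Vantage leads: Wexler's best replies are P1→Plus, P2→Basic, P3→Deluxe, P4→Plus, P5→Plus; Vantage's induced payoffs 2, 0, 11, 4, 1; outcome (P3, Deluxe), payoffs (11, 3).
If Wexler leads: Vantage's best replies are Basic→P5, Plus→P2, Deluxe→P3; Wexler's induced payoffs 4, 1, 3; outcome (P5, Basic), payoffs (10, 4).
Wexler gets 4 moving first and 3 moving second, so Wexler prefers to move first.

first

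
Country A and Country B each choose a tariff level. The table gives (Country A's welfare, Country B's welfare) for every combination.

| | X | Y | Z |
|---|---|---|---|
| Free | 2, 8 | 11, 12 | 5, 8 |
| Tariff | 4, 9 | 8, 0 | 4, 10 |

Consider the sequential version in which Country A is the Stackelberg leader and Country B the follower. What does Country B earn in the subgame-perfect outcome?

Backward induction with Country A moving first.
- Free: BR = Y, leader payoff 11.
- Tariff: BR = Z, leader payoff 4.
Among 11, 4, the best is 11 at Free. Subgame-perfect outcome: (Free, Y) with payoffs (11, 12).

12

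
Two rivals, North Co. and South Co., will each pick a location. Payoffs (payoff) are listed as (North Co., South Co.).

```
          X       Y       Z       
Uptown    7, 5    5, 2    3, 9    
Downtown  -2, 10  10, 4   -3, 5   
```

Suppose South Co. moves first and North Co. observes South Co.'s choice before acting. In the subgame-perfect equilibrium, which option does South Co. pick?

North Co. best-responds to each possible South Co. move:
- X: North Co. compares 7, -2 and picks Uptown; South Co. would get 5.
- Y: North Co. compares 5, 10 and picks Downtown; South Co. would get 4.
- Z: North Co. compares 3, -3 and picks Uptown; South Co. would get 9.
Among 5, 4, 9, the best is 9 at Z. Subgame-perfect outcome: (Uptown, Z) with payoffs (3, 9).

Z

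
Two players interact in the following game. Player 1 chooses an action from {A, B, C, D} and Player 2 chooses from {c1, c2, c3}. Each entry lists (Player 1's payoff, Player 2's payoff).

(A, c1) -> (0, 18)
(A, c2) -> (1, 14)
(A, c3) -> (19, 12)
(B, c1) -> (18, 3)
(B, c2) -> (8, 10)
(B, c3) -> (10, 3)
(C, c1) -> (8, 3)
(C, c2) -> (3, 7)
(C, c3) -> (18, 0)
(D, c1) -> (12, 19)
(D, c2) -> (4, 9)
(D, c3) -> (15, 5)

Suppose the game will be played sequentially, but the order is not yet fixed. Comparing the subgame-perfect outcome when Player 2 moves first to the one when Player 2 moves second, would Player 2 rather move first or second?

second

If Player 1 leads: Player 2's best replies are A→c1, B→c2, C→c2, D→c1; Player 1's induced payoffs 0, 8, 3, 12; outcome (D, c1), payoffs (12, 19).
If Player 2 leads: Player 1's best replies are c1→B, c2→B, c3→A; Player 2's induced payoffs 3, 10, 12; outcome (A, c3), payoffs (19, 12).
Player 2 gets 12 moving first and 19 moving second, so Player 2 prefers to move second.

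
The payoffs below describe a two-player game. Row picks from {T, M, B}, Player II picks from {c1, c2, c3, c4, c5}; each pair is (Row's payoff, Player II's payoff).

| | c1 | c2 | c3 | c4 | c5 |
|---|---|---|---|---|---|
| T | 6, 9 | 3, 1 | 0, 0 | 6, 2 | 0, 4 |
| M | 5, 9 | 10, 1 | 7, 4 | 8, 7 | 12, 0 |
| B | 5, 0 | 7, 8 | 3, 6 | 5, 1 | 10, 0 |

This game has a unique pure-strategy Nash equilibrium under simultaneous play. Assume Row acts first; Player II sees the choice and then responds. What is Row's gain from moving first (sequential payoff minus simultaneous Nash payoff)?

Player II best-responds to each possible Row move:
- T: BR = c1, leader payoff 6.
- M: BR = c1, leader payoff 5.
- B: BR = c2, leader payoff 7.
Among 6, 5, 7, the best is 7 at B. Subgame-perfect outcome: (B, c2) with payoffs (7, 8).
Now find the simultaneous Nash equilibrium.
Row's best replies: c1→T; c2→M; c3→M; c4→M; c5→M.
Player II's best replies: T→c1; M→c1; B→c2.
The unique mutual best reply is (T, c1), giving (6, 9).
Row's commitment gain: 7 − 6 = 1.

1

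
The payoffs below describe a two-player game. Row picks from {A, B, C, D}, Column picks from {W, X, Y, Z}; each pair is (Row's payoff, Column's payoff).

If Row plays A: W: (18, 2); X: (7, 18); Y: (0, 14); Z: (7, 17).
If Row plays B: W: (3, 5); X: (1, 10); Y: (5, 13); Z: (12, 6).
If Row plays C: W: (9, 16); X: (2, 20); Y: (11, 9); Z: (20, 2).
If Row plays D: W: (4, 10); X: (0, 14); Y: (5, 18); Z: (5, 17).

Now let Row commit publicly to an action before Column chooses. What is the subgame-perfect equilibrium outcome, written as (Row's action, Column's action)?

(A, X)

Work backward from Column's decision.
- A: BR = X, leader payoff 7.
- B: BR = Y, leader payoff 5.
- C: BR = X, leader payoff 2.
- D: BR = Y, leader payoff 5.
Maximizing over 7, 5, 2, 5, Row chooses A. Subgame-perfect outcome: (A, X) with payoffs (7, 18).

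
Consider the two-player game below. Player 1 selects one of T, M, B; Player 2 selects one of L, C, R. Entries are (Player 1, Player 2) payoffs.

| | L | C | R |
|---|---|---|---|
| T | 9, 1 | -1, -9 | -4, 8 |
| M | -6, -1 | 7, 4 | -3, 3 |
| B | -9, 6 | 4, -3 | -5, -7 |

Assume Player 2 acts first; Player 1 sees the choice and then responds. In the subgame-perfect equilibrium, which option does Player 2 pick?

C

Solve by backward induction (Player 2 leads).
- L → Player 1 plays T (best of 9, -6, -9); Player 2 gets 1.
- C → Player 1 plays M (best of -1, 7, 4); Player 2 gets 4.
- R → Player 1 plays M (best of -4, -3, -5); Player 2 gets 3.
Among 1, 4, 3, the best is 4 at C. Subgame-perfect outcome: (M, C) with payoffs (7, 4).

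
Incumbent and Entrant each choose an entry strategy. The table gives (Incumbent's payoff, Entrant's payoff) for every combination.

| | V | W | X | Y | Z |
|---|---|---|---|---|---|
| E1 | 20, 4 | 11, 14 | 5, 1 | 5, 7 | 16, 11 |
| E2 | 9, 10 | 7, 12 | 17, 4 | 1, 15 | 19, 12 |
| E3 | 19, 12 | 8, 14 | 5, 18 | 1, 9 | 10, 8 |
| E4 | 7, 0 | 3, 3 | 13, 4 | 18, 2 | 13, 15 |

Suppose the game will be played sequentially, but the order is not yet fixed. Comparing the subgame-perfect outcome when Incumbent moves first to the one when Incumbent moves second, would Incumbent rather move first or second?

first

If Incumbent leads: Entrant's best replies are E1→W, E2→Y, E3→X, E4→Z; Incumbent's induced payoffs 11, 1, 5, 13; outcome (E4, Z), payoffs (13, 15).
If Entrant leads: Incumbent's best replies are V→E1, W→E1, X→E2, Y→E4, Z→E2; Entrant's induced payoffs 4, 14, 4, 2, 12; outcome (E1, W), payoffs (11, 14).
Incumbent gets 13 moving first and 11 moving second, so Incumbent prefers to move first.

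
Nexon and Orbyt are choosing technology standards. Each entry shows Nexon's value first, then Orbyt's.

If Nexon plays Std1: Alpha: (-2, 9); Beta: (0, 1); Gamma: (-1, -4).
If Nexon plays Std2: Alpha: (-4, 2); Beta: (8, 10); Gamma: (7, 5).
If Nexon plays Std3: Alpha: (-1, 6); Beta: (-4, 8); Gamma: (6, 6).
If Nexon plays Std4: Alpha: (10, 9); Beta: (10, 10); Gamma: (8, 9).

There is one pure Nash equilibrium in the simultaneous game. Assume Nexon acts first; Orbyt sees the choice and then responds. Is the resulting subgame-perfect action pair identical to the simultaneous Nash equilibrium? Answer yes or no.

yes

Orbyt best-responds to each possible Nexon move:
- Std1 → Orbyt plays Alpha (best of 9, 1, -4); Nexon gets -2.
- Std2 → Orbyt plays Beta (best of 2, 10, 5); Nexon gets 8.
- Std3 → Orbyt plays Beta (best of 6, 8, 6); Nexon gets -4.
- Std4 → Orbyt plays Beta (best of 9, 10, 9); Nexon gets 10.
Maximizing over -2, 8, -4, 10, Nexon chooses Std4. Subgame-perfect outcome: (Std4, Beta) with payoffs (10, 10).
For the simultaneous game, intersect best replies.
Nexon's best replies: Alpha→Std4; Beta→Std4; Gamma→Std4.
Orbyt's best replies: Std1→Alpha; Std2→Beta; Std3→Beta; Std4→Beta.
Only (Std4, Beta) has each player best-responding; Nash payoffs (10, 10).
Sequential outcome (Std4, Beta) coincides with the Nash profile (Std4, Beta).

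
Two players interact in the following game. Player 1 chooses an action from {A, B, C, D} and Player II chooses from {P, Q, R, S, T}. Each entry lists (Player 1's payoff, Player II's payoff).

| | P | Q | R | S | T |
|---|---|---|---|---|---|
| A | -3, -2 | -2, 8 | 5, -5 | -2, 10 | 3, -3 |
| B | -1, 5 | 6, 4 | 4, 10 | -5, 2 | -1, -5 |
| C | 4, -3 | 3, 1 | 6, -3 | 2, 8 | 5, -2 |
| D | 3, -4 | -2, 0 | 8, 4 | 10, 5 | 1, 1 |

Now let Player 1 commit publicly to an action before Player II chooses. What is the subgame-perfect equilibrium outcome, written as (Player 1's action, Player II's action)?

Backward induction with Player 1 moving first.
- A: BR = S, leader payoff -2.
- B: BR = R, leader payoff 4.
- C: BR = S, leader payoff 2.
- D: BR = S, leader payoff 10.
Player 1's induced payoffs are -2, 4, 2, 10, so Player 1 commits to D. Subgame-perfect outcome: (D, S) with payoffs (10, 5).

(D, S)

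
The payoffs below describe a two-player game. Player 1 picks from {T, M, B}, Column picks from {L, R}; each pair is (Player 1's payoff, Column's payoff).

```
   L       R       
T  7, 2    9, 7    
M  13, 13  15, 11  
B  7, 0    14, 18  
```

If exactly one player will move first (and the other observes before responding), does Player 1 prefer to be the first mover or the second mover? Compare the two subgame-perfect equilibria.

first

If Player 1 leads: Column's best replies are T→R, M→L, B→R; Player 1's induced payoffs 9, 13, 14; outcome (B, R), payoffs (14, 18).
If Column leads: Player 1's best replies are L→M, R→M; Column's induced payoffs 13, 11; outcome (M, L), payoffs (13, 13).
Player 1 gets 14 moving first and 13 moving second, so Player 1 prefers to move first.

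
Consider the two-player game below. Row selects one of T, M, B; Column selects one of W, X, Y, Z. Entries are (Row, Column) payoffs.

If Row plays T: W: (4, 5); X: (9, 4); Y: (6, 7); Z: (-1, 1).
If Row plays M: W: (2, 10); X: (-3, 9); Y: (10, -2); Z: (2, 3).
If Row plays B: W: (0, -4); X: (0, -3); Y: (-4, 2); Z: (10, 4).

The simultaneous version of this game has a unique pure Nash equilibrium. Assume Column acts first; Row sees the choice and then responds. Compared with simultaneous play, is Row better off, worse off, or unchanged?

Backward induction with Column moving first.
- W → Row plays T (best of 4, 2, 0); Column gets 5.
- X → Row plays T (best of 9, -3, 0); Column gets 4.
- Y → Row plays M (best of 6, 10, -4); Column gets -2.
- Z → Row plays B (best of -1, 2, 10); Column gets 4.
Maximizing over 5, 4, -2, 4, Column chooses W. Subgame-perfect outcome: (T, W) with payoffs (4, 5).
Under simultaneous play:
Row's best replies: W→T; X→T; Y→M; Z→B.
Column's best replies: T→Y; M→W; B→Z.
The unique mutual best reply is (B, Z), giving (10, 4).
Row earns 4 sequentially versus 10 at the Nash outcome: worse off.

worse off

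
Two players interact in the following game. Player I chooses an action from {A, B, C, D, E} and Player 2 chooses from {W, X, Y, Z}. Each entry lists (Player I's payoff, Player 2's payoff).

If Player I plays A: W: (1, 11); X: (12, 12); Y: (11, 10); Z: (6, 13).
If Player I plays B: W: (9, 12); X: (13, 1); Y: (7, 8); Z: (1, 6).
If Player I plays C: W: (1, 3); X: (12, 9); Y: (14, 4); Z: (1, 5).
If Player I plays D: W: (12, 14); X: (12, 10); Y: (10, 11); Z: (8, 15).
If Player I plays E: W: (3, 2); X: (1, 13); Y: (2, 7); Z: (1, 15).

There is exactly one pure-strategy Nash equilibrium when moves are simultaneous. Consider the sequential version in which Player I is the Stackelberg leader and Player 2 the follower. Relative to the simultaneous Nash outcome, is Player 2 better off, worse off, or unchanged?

worse off

Backward induction with Player I moving first.
- A: BR = Z, leader payoff 6.
- B: BR = W, leader payoff 9.
- C: BR = X, leader payoff 12.
- D: BR = Z, leader payoff 8.
- E: BR = Z, leader payoff 1.
Player I's induced payoffs are 6, 9, 12, 8, 1, so Player I commits to C. Subgame-perfect outcome: (C, X) with payoffs (12, 9).
Under simultaneous play:
Player I's best replies: W→D; X→B; Y→C; Z→D.
Player 2's best replies: A→Z; B→W; C→X; D→Z; E→Z.
The unique mutual best reply is (D, Z), giving (8, 15).
Player 2 earns 9 sequentially versus 15 at the Nash outcome: worse off.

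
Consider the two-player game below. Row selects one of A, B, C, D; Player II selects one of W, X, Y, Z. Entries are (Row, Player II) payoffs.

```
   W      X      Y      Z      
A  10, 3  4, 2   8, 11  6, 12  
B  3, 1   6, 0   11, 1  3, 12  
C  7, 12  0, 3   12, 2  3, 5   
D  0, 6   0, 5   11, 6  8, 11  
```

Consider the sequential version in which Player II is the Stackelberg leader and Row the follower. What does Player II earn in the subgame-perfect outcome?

Row best-responds to each possible Player II move:
- W: BR = A, leader payoff 3.
- X: BR = B, leader payoff 0.
- Y: BR = C, leader payoff 2.
- Z: BR = D, leader payoff 11.
Among 3, 0, 2, 11, the best is 11 at Z. Subgame-perfect outcome: (D, Z) with payoffs (8, 11).

11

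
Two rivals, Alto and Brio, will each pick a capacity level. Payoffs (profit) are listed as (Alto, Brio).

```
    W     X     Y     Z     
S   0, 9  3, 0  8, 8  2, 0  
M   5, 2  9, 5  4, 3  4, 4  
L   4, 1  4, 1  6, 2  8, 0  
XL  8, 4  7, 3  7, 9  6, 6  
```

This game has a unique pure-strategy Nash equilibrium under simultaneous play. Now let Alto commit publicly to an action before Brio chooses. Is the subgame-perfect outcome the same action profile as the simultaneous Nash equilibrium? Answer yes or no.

yes

Backward induction with Alto moving first.
- S → Brio plays W (best of 9, 0, 8, 0); Alto gets 0.
- M → Brio plays X (best of 2, 5, 3, 4); Alto gets 9.
- L → Brio plays Y (best of 1, 1, 2, 0); Alto gets 6.
- XL → Brio plays Y (best of 4, 3, 9, 6); Alto gets 7.
Alto's induced payoffs are 0, 9, 6, 7, so Alto commits to M. Subgame-perfect outcome: (M, X) with payoffs (9, 5).
For the simultaneous game, intersect best replies.
Alto's best replies: W→XL; X→M; Y→S; Z→L.
Brio's best replies: S→W; M→X; L→Y; XL→Y.
The unique mutual best reply is (M, X), giving (9, 5).
Sequential outcome (M, X) coincides with the Nash profile (M, X).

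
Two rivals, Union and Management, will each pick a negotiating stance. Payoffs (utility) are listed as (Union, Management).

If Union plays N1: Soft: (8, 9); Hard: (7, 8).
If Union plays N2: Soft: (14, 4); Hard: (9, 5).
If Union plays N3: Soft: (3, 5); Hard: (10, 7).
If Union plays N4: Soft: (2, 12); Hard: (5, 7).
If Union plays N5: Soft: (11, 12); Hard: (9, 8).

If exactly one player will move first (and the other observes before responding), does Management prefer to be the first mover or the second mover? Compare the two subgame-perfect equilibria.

If Union leads: Management's best replies are N1→Soft, N2→Hard, N3→Hard, N4→Soft, N5→Soft; Union's induced payoffs 8, 9, 10, 2, 11; outcome (N5, Soft), payoffs (11, 12).
If Management leads: Union's best replies are Soft→N2, Hard→N3; Management's induced payoffs 4, 7; outcome (N3, Hard), payoffs (10, 7).
Management gets 7 moving first and 12 moving second, so Management prefers to move second.

second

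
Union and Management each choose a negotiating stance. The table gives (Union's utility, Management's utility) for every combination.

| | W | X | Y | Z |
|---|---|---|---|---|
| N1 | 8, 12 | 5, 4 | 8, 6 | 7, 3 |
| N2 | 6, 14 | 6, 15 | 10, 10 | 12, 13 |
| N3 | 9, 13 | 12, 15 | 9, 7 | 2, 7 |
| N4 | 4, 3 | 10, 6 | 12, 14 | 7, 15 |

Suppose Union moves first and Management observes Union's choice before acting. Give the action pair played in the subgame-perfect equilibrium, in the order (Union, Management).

(N3, X)

Backward induction with Union moving first.
- N1: BR = W, leader payoff 8.
- N2: BR = X, leader payoff 6.
- N3: BR = X, leader payoff 12.
- N4: BR = Z, leader payoff 7.
Among 8, 6, 12, 7, the best is 12 at N3. Subgame-perfect outcome: (N3, X) with payoffs (12, 15).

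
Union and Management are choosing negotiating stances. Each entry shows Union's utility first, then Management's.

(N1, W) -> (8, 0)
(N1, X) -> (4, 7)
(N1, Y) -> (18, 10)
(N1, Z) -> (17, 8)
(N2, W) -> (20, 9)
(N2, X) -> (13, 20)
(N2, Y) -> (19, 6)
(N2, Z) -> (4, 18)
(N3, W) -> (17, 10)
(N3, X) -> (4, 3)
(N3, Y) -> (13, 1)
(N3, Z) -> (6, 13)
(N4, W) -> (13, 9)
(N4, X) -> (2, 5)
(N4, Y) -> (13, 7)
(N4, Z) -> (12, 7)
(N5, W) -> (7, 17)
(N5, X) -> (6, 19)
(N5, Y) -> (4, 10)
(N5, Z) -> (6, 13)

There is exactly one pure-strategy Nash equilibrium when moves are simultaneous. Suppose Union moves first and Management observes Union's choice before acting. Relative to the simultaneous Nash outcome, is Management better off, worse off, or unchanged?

Solve by backward induction (Union leads).
- N1: BR = Y, leader payoff 18.
- N2: BR = X, leader payoff 13.
- N3: BR = Z, leader payoff 6.
- N4: BR = W, leader payoff 13.
- N5: BR = X, leader payoff 6.
Among 18, 13, 6, 13, 6, the best is 18 at N1. Subgame-perfect outcome: (N1, Y) with payoffs (18, 10).
Now find the simultaneous Nash equilibrium.
Union's best replies: W→N2; X→N2; Y→N2; Z→N1.
Management's best replies: N1→Y; N2→X; N3→Z; N4→W; N5→X.
The unique mutual best reply is (N2, X), giving (13, 20).
Management earns 10 sequentially versus 20 at the Nash outcome: worse off.

worse off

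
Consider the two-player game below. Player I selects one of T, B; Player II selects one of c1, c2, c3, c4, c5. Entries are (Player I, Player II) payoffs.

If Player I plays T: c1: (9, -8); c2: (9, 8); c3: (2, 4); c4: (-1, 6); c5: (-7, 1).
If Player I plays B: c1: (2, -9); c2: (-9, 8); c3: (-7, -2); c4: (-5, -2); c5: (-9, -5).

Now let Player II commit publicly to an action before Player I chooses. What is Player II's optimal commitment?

c2

Player I best-responds to each possible Player II move:
- c1: Player I compares 9, 2 and picks T; Player II would get -8.
- c2: Player I compares 9, -9 and picks T; Player II would get 8.
- c3: Player I compares 2, -7 and picks T; Player II would get 4.
- c4: Player I compares -1, -5 and picks T; Player II would get 6.
- c5: Player I compares -7, -9 and picks T; Player II would get 1.
Among -8, 8, 4, 6, 1, the best is 8 at c2. Subgame-perfect outcome: (T, c2) with payoffs (9, 8).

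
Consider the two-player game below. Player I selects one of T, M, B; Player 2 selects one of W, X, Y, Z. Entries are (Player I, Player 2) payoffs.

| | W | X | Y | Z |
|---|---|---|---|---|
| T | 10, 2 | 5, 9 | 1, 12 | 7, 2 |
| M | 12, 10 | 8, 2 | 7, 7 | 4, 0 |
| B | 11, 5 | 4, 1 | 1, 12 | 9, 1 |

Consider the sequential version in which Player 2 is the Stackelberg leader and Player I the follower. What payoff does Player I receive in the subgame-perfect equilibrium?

Solve by backward induction (Player 2 leads).
- W: BR = M, leader payoff 10.
- X: BR = M, leader payoff 2.
- Y: BR = M, leader payoff 7.
- Z: BR = B, leader payoff 1.
Among 10, 2, 7, 1, the best is 10 at W. Subgame-perfect outcome: (M, W) with payoffs (12, 10).

12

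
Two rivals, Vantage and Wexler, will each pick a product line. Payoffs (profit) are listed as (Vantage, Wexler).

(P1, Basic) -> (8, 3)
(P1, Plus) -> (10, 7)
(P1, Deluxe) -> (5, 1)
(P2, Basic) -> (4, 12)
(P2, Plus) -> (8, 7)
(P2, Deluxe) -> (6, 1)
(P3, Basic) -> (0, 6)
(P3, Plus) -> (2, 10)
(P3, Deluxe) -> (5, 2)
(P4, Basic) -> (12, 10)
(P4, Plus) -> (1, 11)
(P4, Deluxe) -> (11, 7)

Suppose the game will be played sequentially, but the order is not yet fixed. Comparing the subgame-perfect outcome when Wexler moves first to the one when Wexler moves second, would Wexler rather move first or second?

first

If Vantage leads: Wexler's best replies are P1→Plus, P2→Basic, P3→Plus, P4→Plus; Vantage's induced payoffs 10, 4, 2, 1; outcome (P1, Plus), payoffs (10, 7).
If Wexler leads: Vantage's best replies are Basic→P4, Plus→P1, Deluxe→P4; Wexler's induced payoffs 10, 7, 7; outcome (P4, Basic), payoffs (12, 10).
Wexler gets 10 moving first and 7 moving second, so Wexler prefers to move first.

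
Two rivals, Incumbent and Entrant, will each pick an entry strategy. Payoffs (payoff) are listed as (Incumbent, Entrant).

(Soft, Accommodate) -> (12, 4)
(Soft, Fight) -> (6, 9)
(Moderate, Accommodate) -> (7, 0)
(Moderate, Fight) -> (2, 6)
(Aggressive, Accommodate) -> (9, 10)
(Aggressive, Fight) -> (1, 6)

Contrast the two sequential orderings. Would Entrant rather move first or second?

second

If Incumbent leads: Entrant's best replies are Soft→Fight, Moderate→Fight, Aggressive→Accommodate; Incumbent's induced payoffs 6, 2, 9; outcome (Aggressive, Accommodate), payoffs (9, 10).
If Entrant leads: Incumbent's best replies are Accommodate→Soft, Fight→Soft; Entrant's induced payoffs 4, 9; outcome (Soft, Fight), payoffs (6, 9).
Entrant gets 9 moving first and 10 moving second, so Entrant prefers to move second.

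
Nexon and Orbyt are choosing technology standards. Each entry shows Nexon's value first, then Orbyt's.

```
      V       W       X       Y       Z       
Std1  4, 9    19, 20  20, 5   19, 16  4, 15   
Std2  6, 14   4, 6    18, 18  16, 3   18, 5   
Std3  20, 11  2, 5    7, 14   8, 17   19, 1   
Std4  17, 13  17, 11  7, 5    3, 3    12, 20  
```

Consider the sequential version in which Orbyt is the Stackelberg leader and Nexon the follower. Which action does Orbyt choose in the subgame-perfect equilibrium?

Solve by backward induction (Orbyt leads).
- V: Nexon compares 4, 6, 20, 17 and picks Std3; Orbyt would get 11.
- W: Nexon compares 19, 4, 2, 17 and picks Std1; Orbyt would get 20.
- X: Nexon compares 20, 18, 7, 7 and picks Std1; Orbyt would get 5.
- Y: Nexon compares 19, 16, 8, 3 and picks Std1; Orbyt would get 16.
- Z: Nexon compares 4, 18, 19, 12 and picks Std3; Orbyt would get 1.
Among 11, 20, 5, 16, 1, the best is 20 at W. Subgame-perfect outcome: (Std1, W) with payoffs (19, 20).

W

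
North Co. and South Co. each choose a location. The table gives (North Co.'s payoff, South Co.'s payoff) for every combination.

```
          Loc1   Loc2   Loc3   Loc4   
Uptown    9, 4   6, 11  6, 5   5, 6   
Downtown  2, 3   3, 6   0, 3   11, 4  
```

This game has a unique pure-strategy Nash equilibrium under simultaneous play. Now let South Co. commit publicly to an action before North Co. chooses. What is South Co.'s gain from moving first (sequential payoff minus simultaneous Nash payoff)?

Solve by backward induction (South Co. leads).
- Loc1: BR = Uptown, leader payoff 4.
- Loc2: BR = Uptown, leader payoff 11.
- Loc3: BR = Uptown, leader payoff 5.
- Loc4: BR = Downtown, leader payoff 4.
Maximizing over 4, 11, 5, 4, South Co. chooses Loc2. Subgame-perfect outcome: (Uptown, Loc2) with payoffs (6, 11).
Now find the simultaneous Nash equilibrium.
North Co.'s best replies: Loc1→Uptown; Loc2→Uptown; Loc3→Uptown; Loc4→Downtown.
South Co.'s best replies: Uptown→Loc2; Downtown→Loc2.
Only (Uptown, Loc2) has each player best-responding; Nash payoffs (6, 11).
South Co.'s commitment gain: 11 − 11 = 0.

0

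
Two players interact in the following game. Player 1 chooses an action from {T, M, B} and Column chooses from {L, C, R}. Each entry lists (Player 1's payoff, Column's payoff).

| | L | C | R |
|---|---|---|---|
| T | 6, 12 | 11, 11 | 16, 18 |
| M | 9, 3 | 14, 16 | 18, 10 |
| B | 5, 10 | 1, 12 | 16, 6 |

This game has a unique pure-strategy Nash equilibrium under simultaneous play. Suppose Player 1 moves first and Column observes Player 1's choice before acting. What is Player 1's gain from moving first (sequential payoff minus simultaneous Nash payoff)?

2

Backward induction with Player 1 moving first.
- T: Column compares 12, 11, 18 and picks R; Player 1 would get 16.
- M: Column compares 3, 16, 10 and picks C; Player 1 would get 14.
- B: Column compares 10, 12, 6 and picks C; Player 1 would get 1.
Among 16, 14, 1, the best is 16 at T. Subgame-perfect outcome: (T, R) with payoffs (16, 18).
Under simultaneous play:
Player 1's best replies: L→M; C→M; R→M.
Column's best replies: T→R; M→C; B→C.
The unique mutual best reply is (M, C), giving (14, 16).
Player 1's commitment gain: 16 − 14 = 2.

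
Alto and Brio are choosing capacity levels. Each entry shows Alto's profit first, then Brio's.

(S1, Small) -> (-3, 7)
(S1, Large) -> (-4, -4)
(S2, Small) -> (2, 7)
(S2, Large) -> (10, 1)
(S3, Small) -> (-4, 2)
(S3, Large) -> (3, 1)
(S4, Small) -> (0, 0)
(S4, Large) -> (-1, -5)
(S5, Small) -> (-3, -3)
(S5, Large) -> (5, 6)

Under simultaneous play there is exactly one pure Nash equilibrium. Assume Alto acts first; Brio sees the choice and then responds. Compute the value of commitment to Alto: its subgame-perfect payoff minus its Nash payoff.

3

Brio best-responds to each possible Alto move:
- S1 → Brio plays Small (best of 7, -4); Alto gets -3.
- S2 → Brio plays Small (best of 7, 1); Alto gets 2.
- S3 → Brio plays Small (best of 2, 1); Alto gets -4.
- S4 → Brio plays Small (best of 0, -5); Alto gets 0.
- S5 → Brio plays Large (best of -3, 6); Alto gets 5.
Alto's induced payoffs are -3, 2, -4, 0, 5, so Alto commits to S5. Subgame-perfect outcome: (S5, Large) with payoffs (5, 6).
For the simultaneous game, intersect best replies.
Alto's best replies: Small→S2; Large→S2.
Brio's best replies: S1→Small; S2→Small; S3→Small; S4→Small; S5→Large.
The unique mutual best reply is (S2, Small), giving (2, 7).
Alto's commitment gain: 5 − 2 = 3.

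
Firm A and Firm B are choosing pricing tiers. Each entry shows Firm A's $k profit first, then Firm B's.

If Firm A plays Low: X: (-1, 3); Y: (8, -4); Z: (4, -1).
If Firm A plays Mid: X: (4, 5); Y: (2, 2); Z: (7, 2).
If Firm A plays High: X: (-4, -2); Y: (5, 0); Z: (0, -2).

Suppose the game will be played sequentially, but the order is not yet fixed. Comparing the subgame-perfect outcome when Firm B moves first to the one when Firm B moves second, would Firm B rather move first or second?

If Firm A leads: Firm B's best replies are Low→X, Mid→X, High→Y; Firm A's induced payoffs -1, 4, 5; outcome (High, Y), payoffs (5, 0).
If Firm B leads: Firm A's best replies are X→Mid, Y→Low, Z→Mid; Firm B's induced payoffs 5, -4, 2; outcome (Mid, X), payoffs (4, 5).
Firm B gets 5 moving first and 0 moving second, so Firm B prefers to move first.

first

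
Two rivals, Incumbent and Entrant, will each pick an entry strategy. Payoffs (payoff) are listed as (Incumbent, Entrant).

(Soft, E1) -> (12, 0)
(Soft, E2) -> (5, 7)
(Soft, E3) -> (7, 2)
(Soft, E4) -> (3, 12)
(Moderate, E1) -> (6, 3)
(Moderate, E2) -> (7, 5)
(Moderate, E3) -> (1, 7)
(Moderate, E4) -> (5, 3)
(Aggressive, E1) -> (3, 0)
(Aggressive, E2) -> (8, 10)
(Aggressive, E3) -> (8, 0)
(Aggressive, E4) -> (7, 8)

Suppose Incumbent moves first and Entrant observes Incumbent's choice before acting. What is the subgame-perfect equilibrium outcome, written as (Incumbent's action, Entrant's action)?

(Aggressive, E2)

Solve by backward induction (Incumbent leads).
- Soft: Entrant compares 0, 7, 2, 12 and picks E4; Incumbent would get 3.
- Moderate: Entrant compares 3, 5, 7, 3 and picks E3; Incumbent would get 1.
- Aggressive: Entrant compares 0, 10, 0, 8 and picks E2; Incumbent would get 8.
Among 3, 1, 8, the best is 8 at Aggressive. Subgame-perfect outcome: (Aggressive, E2) with payoffs (8, 10).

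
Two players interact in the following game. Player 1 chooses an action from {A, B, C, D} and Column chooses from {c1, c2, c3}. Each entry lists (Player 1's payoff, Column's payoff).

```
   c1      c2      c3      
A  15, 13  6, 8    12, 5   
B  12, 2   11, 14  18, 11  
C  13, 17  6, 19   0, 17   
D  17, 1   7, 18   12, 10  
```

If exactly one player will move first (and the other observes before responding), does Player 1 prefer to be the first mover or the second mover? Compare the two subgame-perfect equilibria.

first

If Player 1 leads: Column's best replies are A→c1, B→c2, C→c2, D→c2; Player 1's induced payoffs 15, 11, 6, 7; outcome (A, c1), payoffs (15, 13).
If Column leads: Player 1's best replies are c1→D, c2→B, c3→B; Column's induced payoffs 1, 14, 11; outcome (B, c2), payoffs (11, 14).
Player 1 gets 15 moving first and 11 moving second, so Player 1 prefers to move first.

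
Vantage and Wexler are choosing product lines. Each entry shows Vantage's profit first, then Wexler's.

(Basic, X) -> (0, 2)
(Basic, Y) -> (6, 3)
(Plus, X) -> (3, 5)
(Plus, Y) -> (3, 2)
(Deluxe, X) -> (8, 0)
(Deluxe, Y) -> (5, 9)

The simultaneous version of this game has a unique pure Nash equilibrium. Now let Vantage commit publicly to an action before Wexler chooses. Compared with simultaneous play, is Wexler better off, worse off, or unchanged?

Wexler best-responds to each possible Vantage move:
- Basic → Wexler plays Y (best of 2, 3); Vantage gets 6.
- Plus → Wexler plays X (best of 5, 2); Vantage gets 3.
- Deluxe → Wexler plays Y (best of 0, 9); Vantage gets 5.
Maximizing over 6, 3, 5, Vantage chooses Basic. Subgame-perfect outcome: (Basic, Y) with payoffs (6, 3).
For the simultaneous game, intersect best replies.
Vantage's best replies: X→Deluxe; Y→Basic.
Wexler's best replies: Basic→Y; Plus→X; Deluxe→Y.
Only (Basic, Y) has each player best-responding; Nash payoffs (6, 3).
Wexler earns 3 sequentially versus 3 at the Nash outcome: unchanged.

unchanged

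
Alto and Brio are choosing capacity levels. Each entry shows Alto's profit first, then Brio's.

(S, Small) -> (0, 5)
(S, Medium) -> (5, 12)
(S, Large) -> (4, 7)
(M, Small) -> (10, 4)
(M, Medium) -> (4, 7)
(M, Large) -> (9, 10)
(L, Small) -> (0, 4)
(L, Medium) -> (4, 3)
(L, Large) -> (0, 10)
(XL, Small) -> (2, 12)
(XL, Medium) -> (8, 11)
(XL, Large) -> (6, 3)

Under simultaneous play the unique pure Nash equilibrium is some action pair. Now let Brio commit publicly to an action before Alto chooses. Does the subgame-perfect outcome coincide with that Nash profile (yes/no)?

no

Work backward from Alto's decision.
- Small → Alto plays M (best of 0, 10, 0, 2); Brio gets 4.
- Medium → Alto plays XL (best of 5, 4, 4, 8); Brio gets 11.
- Large → Alto plays M (best of 4, 9, 0, 6); Brio gets 10.
Brio's induced payoffs are 4, 11, 10, so Brio commits to Medium. Subgame-perfect outcome: (XL, Medium) with payoffs (8, 11).
Now find the simultaneous Nash equilibrium.
Alto's best replies: Small→M; Medium→XL; Large→M.
Brio's best replies: S→Medium; M→Large; L→Large; XL→Small.
Only (M, Large) has each player best-responding; Nash payoffs (9, 10).
Sequential outcome (XL, Medium) differs from the Nash profile (M, Large).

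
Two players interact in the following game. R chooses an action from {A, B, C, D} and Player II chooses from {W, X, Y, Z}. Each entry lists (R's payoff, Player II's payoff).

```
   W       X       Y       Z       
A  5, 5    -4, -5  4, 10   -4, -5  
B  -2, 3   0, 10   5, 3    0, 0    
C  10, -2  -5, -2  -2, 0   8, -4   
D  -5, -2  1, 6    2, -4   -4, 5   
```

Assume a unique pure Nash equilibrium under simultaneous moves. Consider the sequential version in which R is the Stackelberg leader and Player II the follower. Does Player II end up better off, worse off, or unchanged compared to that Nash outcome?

Solve by backward induction (R leads).
- A: Player II compares 5, -5, 10, -5 and picks Y; R would get 4.
- B: Player II compares 3, 10, 3, 0 and picks X; R would get 0.
- C: Player II compares -2, -2, 0, -4 and picks Y; R would get -2.
- D: Player II compares -2, 6, -4, 5 and picks X; R would get 1.
Among 4, 0, -2, 1, the best is 4 at A. Subgame-perfect outcome: (A, Y) with payoffs (4, 10).
Now find the simultaneous Nash equilibrium.
R's best replies: W→C; X→D; Y→B; Z→C.
Player II's best replies: A→Y; B→X; C→Y; D→X.
The unique mutual best reply is (D, X), giving (1, 6).
Player II earns 10 sequentially versus 6 at the Nash outcome: better off.

better off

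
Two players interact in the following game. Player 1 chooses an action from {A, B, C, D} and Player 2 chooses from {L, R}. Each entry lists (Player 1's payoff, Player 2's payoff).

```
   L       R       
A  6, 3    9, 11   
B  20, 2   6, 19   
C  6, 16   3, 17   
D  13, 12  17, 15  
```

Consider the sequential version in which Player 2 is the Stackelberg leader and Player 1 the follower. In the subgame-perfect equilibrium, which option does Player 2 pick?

R

Work backward from Player 1's decision.
- L → Player 1 plays B (best of 6, 20, 6, 13); Player 2 gets 2.
- R → Player 1 plays D (best of 9, 6, 3, 17); Player 2 gets 15.
Maximizing over 2, 15, Player 2 chooses R. Subgame-perfect outcome: (D, R) with payoffs (17, 15).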